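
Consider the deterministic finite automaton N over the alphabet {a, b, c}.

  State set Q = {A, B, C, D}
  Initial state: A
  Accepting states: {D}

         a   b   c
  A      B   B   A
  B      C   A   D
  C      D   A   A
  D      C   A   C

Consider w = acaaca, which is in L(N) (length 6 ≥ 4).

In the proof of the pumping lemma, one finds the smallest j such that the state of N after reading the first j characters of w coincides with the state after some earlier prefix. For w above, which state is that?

Run of N on w = a c a a c a:
  step 0: A  (start)
  step 1: B  (read a: A→B)
  step 2: D  (read c: B→D)
  step 3: C  (read a: D→C)
  step 4: D  (read a: C→D)   ← first repeat (D seen earlier)
  step 5: C  (read c: D→C)
  step 6: D  (read a: C→D)

The earliest repeat is at step j = 4: N is in D, which it already visited at step i = 2.
The DFA has 4 states, so the proof of the pumping lemma guarantees a repeated state among the first 4+1 visited; the segment between the two visits is the pumpable y.

D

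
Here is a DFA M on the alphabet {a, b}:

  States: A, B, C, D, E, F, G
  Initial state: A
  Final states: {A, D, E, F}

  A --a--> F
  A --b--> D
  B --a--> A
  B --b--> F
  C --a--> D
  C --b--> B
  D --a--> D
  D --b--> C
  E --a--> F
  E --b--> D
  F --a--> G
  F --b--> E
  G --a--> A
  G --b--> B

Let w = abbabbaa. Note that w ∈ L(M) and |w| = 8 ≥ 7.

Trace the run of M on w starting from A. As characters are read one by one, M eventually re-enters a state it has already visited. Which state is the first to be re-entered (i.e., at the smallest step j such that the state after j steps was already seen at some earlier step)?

D

Run of M on w = a b b a b b a a:
  step 0: A  (start)
  step 1: F  (read a: A→F)
  step 2: E  (read b: F→E)
  step 3: D  (read b: E→D)
  step 4: D  (read a: D→D)   ← first repeat (D seen earlier)
  step 5: C  (read b: D→C)
  step 6: B  (read b: C→B)
  step 7: A  (read a: B→A)
  step 8: F  (read a: A→F)

The earliest repeat is at step j = 4: M is in D, which it already visited at step i = 3.
Since M has 7 states, any run of length ≥ 7 visits 7+1 states, so by pigeonhole some state repeats within the first 7 steps — that repeat gives the pumpable loop.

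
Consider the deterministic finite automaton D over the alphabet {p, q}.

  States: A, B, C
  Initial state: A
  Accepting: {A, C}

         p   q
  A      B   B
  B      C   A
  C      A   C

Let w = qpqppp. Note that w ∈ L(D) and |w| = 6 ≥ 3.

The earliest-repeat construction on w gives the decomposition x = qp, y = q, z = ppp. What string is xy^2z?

qpqqppp

xy^2z = qp·q·q·ppp = qpqqppp.
Reading y = q takes D from C back to C, so after x·y·y the machine is still in C, and z then leads to the accepting state C. Hence qpqqppp ∈ L(D).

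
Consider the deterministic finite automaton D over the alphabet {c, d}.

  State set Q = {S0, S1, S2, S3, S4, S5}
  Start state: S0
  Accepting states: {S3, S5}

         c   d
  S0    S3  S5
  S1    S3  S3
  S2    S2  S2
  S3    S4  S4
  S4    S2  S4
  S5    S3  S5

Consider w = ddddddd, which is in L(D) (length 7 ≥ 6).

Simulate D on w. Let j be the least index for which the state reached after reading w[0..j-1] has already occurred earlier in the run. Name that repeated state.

State sequence: S0 -d-> S5 -d-> S5 -d-> S5 -d-> S5 -d-> S5 -d-> S5 -d-> S5
First repeat at step 2: S5 was already visited.

The earliest repeat is at step j = 2: D is in S5, which it already visited at step i = 1.

S5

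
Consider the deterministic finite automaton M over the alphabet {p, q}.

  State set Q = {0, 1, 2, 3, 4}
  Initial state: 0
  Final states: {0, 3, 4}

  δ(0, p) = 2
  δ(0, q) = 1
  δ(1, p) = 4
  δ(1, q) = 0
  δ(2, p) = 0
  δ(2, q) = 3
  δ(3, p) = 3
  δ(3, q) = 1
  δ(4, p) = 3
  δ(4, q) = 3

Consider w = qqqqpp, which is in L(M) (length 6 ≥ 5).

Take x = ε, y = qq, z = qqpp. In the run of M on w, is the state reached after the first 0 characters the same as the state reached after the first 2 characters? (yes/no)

Run of M on the first 2 characters of w = q q:
  step 0: 0  (start)
  step 1: 1  (read q: 0→1)
  step 2: 0  (read q: 1→0)

After x (step 0): 0. After xy (step 2): 0.
They match, so y = qq drives M around a cycle from 0 back to itself; pumping y any number of times keeps M in 0 before reading z, and xyⁱz ∈ L(M) for every i ≥ 0.

yes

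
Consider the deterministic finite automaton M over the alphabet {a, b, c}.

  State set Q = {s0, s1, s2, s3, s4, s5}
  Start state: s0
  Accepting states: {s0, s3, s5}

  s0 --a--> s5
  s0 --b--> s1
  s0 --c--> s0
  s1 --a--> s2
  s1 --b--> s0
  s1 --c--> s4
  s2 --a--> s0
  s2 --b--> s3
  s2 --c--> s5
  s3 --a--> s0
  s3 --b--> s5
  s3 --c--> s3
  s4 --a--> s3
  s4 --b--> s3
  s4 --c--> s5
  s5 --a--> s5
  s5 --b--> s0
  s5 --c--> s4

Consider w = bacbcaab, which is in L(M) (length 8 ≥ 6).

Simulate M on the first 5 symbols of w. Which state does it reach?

Run of M on the first 5 characters of w = b a c b c:
  step 0: s0  (start)
  step 1: s1  (read b: s0→s1)
  step 2: s2  (read a: s1→s2)
  step 3: s5  (read c: s2→s5)
  step 4: s0  (read b: s5→s0)
  step 5: s0  (read c: s0→s0)

After reading 5 characters, M is in state s0.
(This kind of state-tracing is the core of the pumping-lemma construction: with 6 states, pigeonhole forces a repeat within the first 6 steps.)

s0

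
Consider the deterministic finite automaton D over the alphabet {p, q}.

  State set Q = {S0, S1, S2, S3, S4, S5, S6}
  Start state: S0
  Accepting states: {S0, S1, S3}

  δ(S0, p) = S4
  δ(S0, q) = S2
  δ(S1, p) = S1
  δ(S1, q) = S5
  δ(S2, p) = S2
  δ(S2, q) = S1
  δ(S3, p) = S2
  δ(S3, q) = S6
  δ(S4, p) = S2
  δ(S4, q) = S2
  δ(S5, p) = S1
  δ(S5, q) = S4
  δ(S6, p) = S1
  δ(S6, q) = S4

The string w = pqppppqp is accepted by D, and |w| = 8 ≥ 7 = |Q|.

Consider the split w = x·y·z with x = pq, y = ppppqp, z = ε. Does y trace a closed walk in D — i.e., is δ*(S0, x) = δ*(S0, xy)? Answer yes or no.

Run of D on the first 8 characters of w = p q p p p p q p:
  step 0: S0  (start)
  step 1: S4  (read p: S0→S4)
  step 2: S2  (read q: S4→S2)
  step 3: S2  (read p: S2→S2)
  step 4: S2  (read p: S2→S2)
  step 5: S2  (read p: S2→S2)
  step 6: S2  (read p: S2→S2)
  step 7: S1  (read q: S2→S1)
  step 8: S1  (read p: S1→S1)

After x (step 2): S2. After xy (step 8): S1.
They differ (S2 ≠ S1), so y is not a cycle from the state after x; this split is not the one the pumping-lemma construction produces, and pumping y need not keep the string in L(D).

no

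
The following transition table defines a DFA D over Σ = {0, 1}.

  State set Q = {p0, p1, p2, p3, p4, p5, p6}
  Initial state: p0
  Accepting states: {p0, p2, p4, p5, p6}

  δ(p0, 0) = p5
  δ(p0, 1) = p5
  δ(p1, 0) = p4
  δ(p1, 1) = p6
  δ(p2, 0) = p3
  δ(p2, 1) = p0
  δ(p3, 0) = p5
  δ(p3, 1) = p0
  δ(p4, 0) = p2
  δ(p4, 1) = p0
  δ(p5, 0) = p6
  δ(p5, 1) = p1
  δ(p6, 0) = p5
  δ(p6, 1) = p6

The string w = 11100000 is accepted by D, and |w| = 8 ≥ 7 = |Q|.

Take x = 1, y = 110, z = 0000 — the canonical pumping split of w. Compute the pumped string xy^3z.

11101101100000

xy^3z = 1·110·110·110·0000 = 11101101100000.
Reading y = 110 takes D from p5 back to p5, so after x·y·y·y the machine is still in p5, and z then leads to the accepting state p5. Hence 11101101100000 ∈ L(D).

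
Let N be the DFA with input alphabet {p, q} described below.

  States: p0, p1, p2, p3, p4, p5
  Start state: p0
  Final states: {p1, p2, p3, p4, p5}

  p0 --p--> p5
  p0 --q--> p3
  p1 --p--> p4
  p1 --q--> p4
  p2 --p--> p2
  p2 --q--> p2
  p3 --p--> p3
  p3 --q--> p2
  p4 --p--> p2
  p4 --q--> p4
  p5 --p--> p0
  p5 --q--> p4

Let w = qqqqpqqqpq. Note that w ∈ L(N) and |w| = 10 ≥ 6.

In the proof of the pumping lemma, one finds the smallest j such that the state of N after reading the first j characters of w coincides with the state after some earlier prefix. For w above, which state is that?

Run of N on w = q q q q p q q q p q:
  step 0: p0  (start)
  step 1: p3  (read q: p0→p3)
  step 2: p2  (read q: p3→p2)
  step 3: p2  (read q: p2→p2)   ← first repeat (p2 seen earlier)
  step 4: p2  (read q: p2→p2)
  step 5: p2  (read p: p2→p2)
  step 6: p2  (read q: p2→p2)
  step 7: p2  (read q: p2→p2)
  step 8: p2  (read q: p2→p2)
  step 9: p2  (read p: p2→p2)
  step 10: p2  (read q: p2→p2)

The earliest repeat is at step j = 3: N is in p2, which it already visited at step i = 2.
The DFA has 6 states, so the proof of the pumping lemma guarantees a repeated state among the first 6+1 visited; the segment between the two visits is the pumpable y.

p2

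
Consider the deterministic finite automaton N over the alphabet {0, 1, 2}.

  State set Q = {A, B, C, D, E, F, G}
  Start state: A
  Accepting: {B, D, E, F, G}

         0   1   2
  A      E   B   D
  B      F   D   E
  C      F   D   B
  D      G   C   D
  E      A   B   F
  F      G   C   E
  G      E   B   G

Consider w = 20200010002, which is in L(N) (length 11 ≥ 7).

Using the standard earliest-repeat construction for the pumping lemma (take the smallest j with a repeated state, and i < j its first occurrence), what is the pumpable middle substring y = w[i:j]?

2

Run of N on w = 2 0 2 0 0 0 1 0 0 0 2:
  step 0: A  (start)
  step 1: D  (read 2: A→D)
  step 2: G  (read 0: D→G)
  step 3: G  (read 2: G→G)   ← first repeat (G seen earlier)
  step 4: E  (read 0: G→E)
  step 5: A  (read 0: E→A)
  step 6: E  (read 0: A→E)
  step 7: B  (read 1: E→B)
  step 8: F  (read 0: B→F)
  step 9: G  (read 0: F→G)
  step 10: E  (read 0: G→E)
  step 11: F  (read 2: E→F)

So i = 2, j = 3, giving x = w[0:2] = 20, y = w[2:3] = 2, z = w[3:11] = 00010002.
Check: |xy| = 3 ≤ 7 and |y| = 1 ≥ 1. Reading y takes N from G back to G, so every xyⁱz is accepted.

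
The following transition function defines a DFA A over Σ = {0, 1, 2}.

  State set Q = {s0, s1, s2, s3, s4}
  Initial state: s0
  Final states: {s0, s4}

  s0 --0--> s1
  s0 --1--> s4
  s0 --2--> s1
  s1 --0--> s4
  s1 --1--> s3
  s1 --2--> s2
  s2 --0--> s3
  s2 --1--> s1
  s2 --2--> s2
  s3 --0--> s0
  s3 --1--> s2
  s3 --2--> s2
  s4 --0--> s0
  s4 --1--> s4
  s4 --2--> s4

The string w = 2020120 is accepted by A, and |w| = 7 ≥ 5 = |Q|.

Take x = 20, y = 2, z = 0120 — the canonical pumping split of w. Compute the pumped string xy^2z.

xy^2z = 20·2·2·0120 = 20220120.
Reading y = 2 takes A from s4 back to s4, so after x·y·y the machine is still in s4, and z then leads to the accepting state s0. Hence 20220120 ∈ L(A).

20220120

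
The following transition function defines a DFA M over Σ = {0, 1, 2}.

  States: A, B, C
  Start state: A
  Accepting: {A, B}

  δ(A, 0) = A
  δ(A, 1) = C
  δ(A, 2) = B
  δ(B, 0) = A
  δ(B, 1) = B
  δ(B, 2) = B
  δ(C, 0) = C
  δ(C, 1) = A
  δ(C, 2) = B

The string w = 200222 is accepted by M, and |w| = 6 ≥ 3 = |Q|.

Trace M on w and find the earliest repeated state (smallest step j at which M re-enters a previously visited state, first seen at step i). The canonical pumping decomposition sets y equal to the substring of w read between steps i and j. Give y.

20

State sequence: A -2-> B -0-> A -0-> A -2-> B -2-> B -2-> B
First repeat at step 2: A was already visited.

So i = 0, j = 2, giving x = w[0:0] = ε, y = w[0:2] = 20, z = w[2:6] = 0222.
Check: |xy| = 2 ≤ 3 and |y| = 2 ≥ 1. Reading y takes M from A back to A, so every xyⁱz is accepted.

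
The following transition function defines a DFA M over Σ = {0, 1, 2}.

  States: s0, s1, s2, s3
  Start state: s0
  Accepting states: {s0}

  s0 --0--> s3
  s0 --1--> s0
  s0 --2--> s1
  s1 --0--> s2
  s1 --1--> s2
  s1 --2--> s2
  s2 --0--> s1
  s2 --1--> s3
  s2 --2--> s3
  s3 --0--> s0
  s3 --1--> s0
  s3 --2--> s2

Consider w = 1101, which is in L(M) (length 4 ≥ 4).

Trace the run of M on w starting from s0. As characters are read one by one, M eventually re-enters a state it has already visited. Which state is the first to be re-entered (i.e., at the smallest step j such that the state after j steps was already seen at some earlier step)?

s0

State sequence: s0 -1-> s0 -1-> s0 -0-> s3 -1-> s0
First repeat at step 1: s0 was already visited.

The earliest repeat is at step j = 1: M is in s0, which it already visited at step i = 0.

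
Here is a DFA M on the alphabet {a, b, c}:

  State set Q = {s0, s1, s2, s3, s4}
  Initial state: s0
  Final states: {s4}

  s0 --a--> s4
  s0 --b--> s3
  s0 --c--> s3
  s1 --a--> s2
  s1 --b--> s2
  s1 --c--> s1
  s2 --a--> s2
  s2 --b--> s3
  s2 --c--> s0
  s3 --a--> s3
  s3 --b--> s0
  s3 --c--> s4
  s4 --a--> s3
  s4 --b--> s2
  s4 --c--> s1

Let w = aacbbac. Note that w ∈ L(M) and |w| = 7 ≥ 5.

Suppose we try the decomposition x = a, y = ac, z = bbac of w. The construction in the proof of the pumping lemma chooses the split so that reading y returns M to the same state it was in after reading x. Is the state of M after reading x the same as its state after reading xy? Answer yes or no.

yes

Run of M on the first 3 characters of w = a a c:
  step 0: s0  (start)
  step 1: s4  (read a: s0→s4)
  step 2: s3  (read a: s4→s3)
  step 3: s4  (read c: s3→s4)

After x (step 1): s4. After xy (step 3): s4.
They match, so y = ac drives M around a cycle from s4 back to itself; pumping y any number of times keeps M in s4 before reading z, and xyⁱz ∈ L(M) for every i ≥ 0.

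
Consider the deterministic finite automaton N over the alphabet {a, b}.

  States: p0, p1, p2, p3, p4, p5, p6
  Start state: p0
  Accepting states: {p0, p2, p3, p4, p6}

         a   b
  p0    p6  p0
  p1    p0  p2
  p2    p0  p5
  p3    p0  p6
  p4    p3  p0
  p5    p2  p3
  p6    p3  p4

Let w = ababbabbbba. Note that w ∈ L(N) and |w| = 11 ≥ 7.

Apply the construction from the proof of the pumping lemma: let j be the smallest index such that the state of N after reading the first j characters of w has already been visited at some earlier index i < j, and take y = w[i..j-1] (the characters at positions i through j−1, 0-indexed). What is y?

State sequence: p0 -a-> p6 -b-> p4 -a-> p3 -b-> p6 -b-> p4 -a-> p3 -b-> p6 -b-> p4 -b-> p0 -b-> p0 -a-> p6
First repeat at step 4: p6 was already visited.

So i = 1, j = 4, giving x = w[0:1] = a, y = w[1:4] = bab, z = w[4:11] = babbbba.
Check: |xy| = 4 ≤ 7 and |y| = 3 ≥ 1. Reading y takes N from p6 back to p6, so every xyⁱz is accepted.

bab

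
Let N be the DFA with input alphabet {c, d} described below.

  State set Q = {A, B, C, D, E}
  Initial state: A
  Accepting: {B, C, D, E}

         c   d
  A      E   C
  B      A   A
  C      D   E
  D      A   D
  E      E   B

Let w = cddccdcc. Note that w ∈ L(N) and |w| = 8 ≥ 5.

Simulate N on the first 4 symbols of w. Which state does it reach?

Run of N on the first 4 characters of w = c d d c:
  step 0: A  (start)
  step 1: E  (read c: A→E)
  step 2: B  (read d: E→B)
  step 3: A  (read d: B→A)
  step 4: E  (read c: A→E)

After reading 4 characters, N is in state E.

E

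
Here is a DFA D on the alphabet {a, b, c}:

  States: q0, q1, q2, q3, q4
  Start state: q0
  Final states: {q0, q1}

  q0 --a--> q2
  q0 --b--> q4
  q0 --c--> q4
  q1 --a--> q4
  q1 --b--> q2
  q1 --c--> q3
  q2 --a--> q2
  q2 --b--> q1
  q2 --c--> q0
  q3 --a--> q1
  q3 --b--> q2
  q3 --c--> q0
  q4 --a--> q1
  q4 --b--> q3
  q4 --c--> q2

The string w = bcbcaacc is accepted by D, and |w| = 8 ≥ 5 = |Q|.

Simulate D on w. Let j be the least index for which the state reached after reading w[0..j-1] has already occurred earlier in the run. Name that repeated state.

q1

Run of D on w = b c b c a a c c:
  step 0: q0  (start)
  step 1: q4  (read b: q0→q4)
  step 2: q2  (read c: q4→q2)
  step 3: q1  (read b: q2→q1)
  step 4: q3  (read c: q1→q3)
  step 5: q1  (read a: q3→q1)   ← first repeat (q1 seen earlier)
  step 6: q4  (read a: q1→q4)
  step 7: q2  (read c: q4→q2)
  step 8: q0  (read c: q2→q0)

The earliest repeat is at step j = 5: D is in q1, which it already visited at step i = 3.
The DFA has 5 states, so the proof of the pumping lemma guarantees a repeated state among the first 5+1 visited; the segment between the two visits is the pumpable y.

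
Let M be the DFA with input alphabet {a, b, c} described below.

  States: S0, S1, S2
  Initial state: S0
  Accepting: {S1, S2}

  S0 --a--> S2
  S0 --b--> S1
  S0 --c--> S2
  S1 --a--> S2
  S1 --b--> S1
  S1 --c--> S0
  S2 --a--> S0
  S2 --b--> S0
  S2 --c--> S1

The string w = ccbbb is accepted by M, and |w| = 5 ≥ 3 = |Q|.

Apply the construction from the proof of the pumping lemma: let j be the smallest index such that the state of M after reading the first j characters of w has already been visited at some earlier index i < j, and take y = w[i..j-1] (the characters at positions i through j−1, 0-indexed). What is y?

Run of M on w = c c b b b:
  step 0: S0  (start)
  step 1: S2  (read c: S0→S2)
  step 2: S1  (read c: S2→S1)
  step 3: S1  (read b: S1→S1)   ← first repeat (S1 seen earlier)
  step 4: S1  (read b: S1→S1)
  step 5: S1  (read b: S1→S1)

So i = 2, j = 3, giving x = w[0:2] = cc, y = w[2:3] = b, z = w[3:5] = bb.
Check: |xy| = 3 ≤ 3 and |y| = 1 ≥ 1. Reading y takes M from S1 back to S1, so every xyⁱz is accepted.

b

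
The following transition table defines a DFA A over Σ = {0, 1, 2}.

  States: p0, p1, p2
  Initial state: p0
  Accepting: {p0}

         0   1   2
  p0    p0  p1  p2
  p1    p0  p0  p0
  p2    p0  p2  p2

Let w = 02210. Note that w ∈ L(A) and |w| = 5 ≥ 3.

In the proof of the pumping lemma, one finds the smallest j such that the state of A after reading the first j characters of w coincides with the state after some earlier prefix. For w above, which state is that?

State sequence: p0 -0-> p0 -2-> p2 -2-> p2 -1-> p2 -0-> p0
First repeat at step 1: p0 was already visited.

The earliest repeat is at step j = 1: A is in p0, which it already visited at step i = 0.

p0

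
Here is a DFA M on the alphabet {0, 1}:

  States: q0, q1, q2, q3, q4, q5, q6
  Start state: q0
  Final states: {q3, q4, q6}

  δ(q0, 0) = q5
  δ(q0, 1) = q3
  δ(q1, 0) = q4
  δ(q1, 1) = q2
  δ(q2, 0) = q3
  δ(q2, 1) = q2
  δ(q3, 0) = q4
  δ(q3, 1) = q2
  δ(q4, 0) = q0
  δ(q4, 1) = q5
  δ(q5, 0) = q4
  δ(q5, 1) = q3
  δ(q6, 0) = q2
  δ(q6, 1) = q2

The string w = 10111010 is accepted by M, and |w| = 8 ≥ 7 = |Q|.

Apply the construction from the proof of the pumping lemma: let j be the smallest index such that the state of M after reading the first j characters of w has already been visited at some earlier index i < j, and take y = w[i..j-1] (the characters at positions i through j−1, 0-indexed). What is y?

Run of M on w = 1 0 1 1 1 0 1 0:
  step 0: q0  (start)
  step 1: q3  (read 1: q0→q3)
  step 2: q4  (read 0: q3→q4)
  step 3: q5  (read 1: q4→q5)
  step 4: q3  (read 1: q5→q3)   ← first repeat (q3 seen earlier)
  step 5: q2  (read 1: q3→q2)
  step 6: q3  (read 0: q2→q3)
  step 7: q2  (read 1: q3→q2)
  step 8: q3  (read 0: q2→q3)

So i = 1, j = 4, giving x = w[0:1] = 1, y = w[1:4] = 011, z = w[4:8] = 1010.
Check: |xy| = 4 ≤ 7 and |y| = 3 ≥ 1. Reading y takes M from q3 back to q3, so every xyⁱz is accepted.

011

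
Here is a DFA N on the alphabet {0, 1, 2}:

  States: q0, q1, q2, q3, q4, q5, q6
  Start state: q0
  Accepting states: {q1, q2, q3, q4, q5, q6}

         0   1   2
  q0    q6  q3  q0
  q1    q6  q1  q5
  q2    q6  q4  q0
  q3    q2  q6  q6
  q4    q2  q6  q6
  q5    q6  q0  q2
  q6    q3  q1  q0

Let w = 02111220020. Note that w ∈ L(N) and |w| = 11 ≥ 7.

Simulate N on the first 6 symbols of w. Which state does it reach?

q5

State sequence: q0 -0-> q6 -2-> q0 -1-> q3 -1-> q6 -1-> q1 -2-> q5

After reading 6 characters, N is in state q5.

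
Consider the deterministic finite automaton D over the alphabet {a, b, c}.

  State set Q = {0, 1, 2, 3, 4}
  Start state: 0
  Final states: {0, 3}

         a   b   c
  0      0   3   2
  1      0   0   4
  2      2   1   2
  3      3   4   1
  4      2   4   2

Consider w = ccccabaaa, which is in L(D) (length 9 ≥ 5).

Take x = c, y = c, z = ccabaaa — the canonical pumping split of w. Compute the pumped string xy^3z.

ccccccabaaa

xy^3z = c·c·c·c·ccabaaa = ccccccabaaa.
Reading y = c takes D from 2 back to 2, so after x·y·y·y the machine is still in 2, and z then leads to the accepting state 0. Hence ccccccabaaa ∈ L(D).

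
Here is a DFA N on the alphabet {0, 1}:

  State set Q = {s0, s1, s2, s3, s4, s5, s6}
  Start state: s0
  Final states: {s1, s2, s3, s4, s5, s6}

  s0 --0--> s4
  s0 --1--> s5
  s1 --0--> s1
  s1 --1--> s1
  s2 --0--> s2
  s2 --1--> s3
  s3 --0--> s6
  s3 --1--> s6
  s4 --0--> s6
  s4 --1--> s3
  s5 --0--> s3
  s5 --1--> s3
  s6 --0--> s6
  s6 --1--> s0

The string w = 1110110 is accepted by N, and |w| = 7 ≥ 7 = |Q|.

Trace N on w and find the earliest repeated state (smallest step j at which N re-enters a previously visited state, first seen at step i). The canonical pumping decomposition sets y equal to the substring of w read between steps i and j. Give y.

0

State sequence: s0 -1-> s5 -1-> s3 -1-> s6 -0-> s6 -1-> s0 -1-> s5 -0-> s3
First repeat at step 4: s6 was already visited.

So i = 3, j = 4, giving x = w[0:3] = 111, y = w[3:4] = 0, z = w[4:7] = 110.
Check: |xy| = 4 ≤ 7 and |y| = 1 ≥ 1. Reading y takes N from s6 back to s6, so every xyⁱz is accepted.
The DFA has 7 states, so the proof of the pumping lemma guarantees a repeated state among the first 7+1 visited; the segment between the two visits is the pumpable y.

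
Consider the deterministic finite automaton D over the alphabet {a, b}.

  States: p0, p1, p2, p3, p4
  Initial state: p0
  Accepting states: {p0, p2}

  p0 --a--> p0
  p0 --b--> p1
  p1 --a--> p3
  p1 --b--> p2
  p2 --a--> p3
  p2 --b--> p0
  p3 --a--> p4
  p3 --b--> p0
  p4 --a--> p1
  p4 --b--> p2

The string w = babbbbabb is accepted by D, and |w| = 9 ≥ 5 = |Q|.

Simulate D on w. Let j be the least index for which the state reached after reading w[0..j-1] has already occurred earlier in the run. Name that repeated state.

State sequence: p0 -b-> p1 -a-> p3 -b-> p0 -b-> p1 -b-> p2 -b-> p0 -a-> p0 -b-> p1 -b-> p2
First repeat at step 3: p0 was already visited.

The earliest repeat is at step j = 3: D is in p0, which it already visited at step i = 0.

p0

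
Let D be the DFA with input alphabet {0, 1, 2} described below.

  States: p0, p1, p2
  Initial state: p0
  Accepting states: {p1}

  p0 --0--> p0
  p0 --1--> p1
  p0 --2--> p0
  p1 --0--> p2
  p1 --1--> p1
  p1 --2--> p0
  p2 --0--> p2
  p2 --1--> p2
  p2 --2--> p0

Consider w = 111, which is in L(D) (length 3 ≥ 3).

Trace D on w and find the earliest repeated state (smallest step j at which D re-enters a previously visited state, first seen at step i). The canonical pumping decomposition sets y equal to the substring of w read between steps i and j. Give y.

1

State sequence: p0 -1-> p1 -1-> p1 -1-> p1
First repeat at step 2: p1 was already visited.

So i = 1, j = 2, giving x = w[0:1] = 1, y = w[1:2] = 1, z = w[2:3] = 1.
Check: |xy| = 2 ≤ 3 and |y| = 1 ≥ 1. Reading y takes D from p1 back to p1, so every xyⁱz is accepted.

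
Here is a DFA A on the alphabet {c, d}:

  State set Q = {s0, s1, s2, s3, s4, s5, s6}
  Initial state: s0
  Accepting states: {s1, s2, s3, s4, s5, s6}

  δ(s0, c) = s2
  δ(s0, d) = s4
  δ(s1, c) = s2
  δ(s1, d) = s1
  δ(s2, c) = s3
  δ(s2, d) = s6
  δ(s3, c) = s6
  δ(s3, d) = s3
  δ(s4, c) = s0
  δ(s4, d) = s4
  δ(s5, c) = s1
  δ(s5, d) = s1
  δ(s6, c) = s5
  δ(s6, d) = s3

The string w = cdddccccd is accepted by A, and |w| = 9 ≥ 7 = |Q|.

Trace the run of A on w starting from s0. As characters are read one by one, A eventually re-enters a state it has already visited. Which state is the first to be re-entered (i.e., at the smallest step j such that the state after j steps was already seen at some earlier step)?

s3

Run of A on w = c d d d c c c c d:
  step 0: s0  (start)
  step 1: s2  (read c: s0→s2)
  step 2: s6  (read d: s2→s6)
  step 3: s3  (read d: s6→s3)
  step 4: s3  (read d: s3→s3)   ← first repeat (s3 seen earlier)
  step 5: s6  (read c: s3→s6)
  step 6: s5  (read c: s6→s5)
  step 7: s1  (read c: s5→s1)
  step 8: s2  (read c: s1→s2)
  step 9: s6  (read d: s2→s6)

The earliest repeat is at step j = 4: A is in s3, which it already visited at step i = 3.
Pumping length from the standard proof: p = 7 (the number of states). The repeated state found above gives |xy| = j ≤ 7 and |y| = j − i ≥ 1.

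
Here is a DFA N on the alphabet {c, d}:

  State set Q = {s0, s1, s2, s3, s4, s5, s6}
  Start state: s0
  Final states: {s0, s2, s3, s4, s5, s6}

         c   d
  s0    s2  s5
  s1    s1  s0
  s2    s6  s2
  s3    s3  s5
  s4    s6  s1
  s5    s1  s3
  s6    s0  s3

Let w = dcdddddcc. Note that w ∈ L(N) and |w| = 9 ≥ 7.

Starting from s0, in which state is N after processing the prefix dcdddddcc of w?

s3

Run of N on the first 9 characters of w = d c d d d d d c c:
  step 0: s0  (start)
  step 1: s5  (read d: s0→s5)
  step 2: s1  (read c: s5→s1)
  step 3: s0  (read d: s1→s0)
  step 4: s5  (read d: s0→s5)
  step 5: s3  (read d: s5→s3)
  step 6: s5  (read d: s3→s5)
  step 7: s3  (read d: s5→s3)
  step 8: s3  (read c: s3→s3)
  step 9: s3  (read c: s3→s3)

After reading 9 characters, N is in state s3.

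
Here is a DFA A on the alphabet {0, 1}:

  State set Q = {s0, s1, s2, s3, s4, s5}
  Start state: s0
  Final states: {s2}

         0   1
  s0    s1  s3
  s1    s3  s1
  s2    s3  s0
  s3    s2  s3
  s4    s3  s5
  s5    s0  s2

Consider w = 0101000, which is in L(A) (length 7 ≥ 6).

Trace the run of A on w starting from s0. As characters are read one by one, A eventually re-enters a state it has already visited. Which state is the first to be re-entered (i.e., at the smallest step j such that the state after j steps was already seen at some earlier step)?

s1

Run of A on w = 0 1 0 1 0 0 0:
  step 0: s0  (start)
  step 1: s1  (read 0: s0→s1)
  step 2: s1  (read 1: s1→s1)   ← first repeat (s1 seen earlier)
  step 3: s3  (read 0: s1→s3)
  step 4: s3  (read 1: s3→s3)
  step 5: s2  (read 0: s3→s2)
  step 6: s3  (read 0: s2→s3)
  step 7: s2  (read 0: s3→s2)

The earliest repeat is at step j = 2: A is in s1, which it already visited at step i = 1.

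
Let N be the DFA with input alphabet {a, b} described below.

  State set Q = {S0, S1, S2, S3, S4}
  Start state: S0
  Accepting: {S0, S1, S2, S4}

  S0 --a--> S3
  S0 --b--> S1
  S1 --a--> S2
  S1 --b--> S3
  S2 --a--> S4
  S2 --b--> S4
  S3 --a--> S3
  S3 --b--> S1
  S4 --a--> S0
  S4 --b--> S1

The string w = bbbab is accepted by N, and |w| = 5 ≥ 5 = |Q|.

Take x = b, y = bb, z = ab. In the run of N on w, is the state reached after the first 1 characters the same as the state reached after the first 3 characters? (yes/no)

yes

Run of N on the first 3 characters of w = b b b:
  step 0: S0  (start)
  step 1: S1  (read b: S0→S1)
  step 2: S3  (read b: S1→S3)
  step 3: S1  (read b: S3→S1)

After x (step 1): S1. After xy (step 3): S1.
They match, so y = bb drives N around a cycle from S1 back to itself; pumping y any number of times keeps N in S1 before reading z, and xyⁱz ∈ L(N) for every i ≥ 0.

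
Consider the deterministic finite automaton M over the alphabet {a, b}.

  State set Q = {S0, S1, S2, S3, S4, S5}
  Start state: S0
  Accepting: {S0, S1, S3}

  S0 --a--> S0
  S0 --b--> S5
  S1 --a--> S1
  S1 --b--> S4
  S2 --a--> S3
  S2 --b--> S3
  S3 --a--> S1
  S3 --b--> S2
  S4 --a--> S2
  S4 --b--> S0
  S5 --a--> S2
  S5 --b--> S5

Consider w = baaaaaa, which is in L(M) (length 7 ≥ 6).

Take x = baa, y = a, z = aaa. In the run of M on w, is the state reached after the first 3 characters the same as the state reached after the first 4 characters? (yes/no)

Run of M on the first 4 characters of w = b a a a:
  step 0: S0  (start)
  step 1: S5  (read b: S0→S5)
  step 2: S2  (read a: S5→S2)
  step 3: S3  (read a: S2→S3)
  step 4: S1  (read a: S3→S1)

After x (step 3): S3. After xy (step 4): S1.
They differ (S3 ≠ S1), so y is not a cycle from the state after x; this split is not the one the pumping-lemma construction produces, and pumping y need not keep the string in L(M).

no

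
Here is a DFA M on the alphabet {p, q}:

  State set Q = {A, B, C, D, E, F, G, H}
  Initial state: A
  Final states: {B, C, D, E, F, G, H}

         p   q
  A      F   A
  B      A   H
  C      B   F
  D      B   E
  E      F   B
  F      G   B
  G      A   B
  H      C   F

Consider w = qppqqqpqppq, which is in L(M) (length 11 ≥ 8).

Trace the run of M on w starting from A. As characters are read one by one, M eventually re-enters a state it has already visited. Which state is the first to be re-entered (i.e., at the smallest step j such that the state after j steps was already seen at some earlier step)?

A

Run of M on w = q p p q q q p q p p q:
  step 0: A  (start)
  step 1: A  (read q: A→A)   ← first repeat (A seen earlier)
  step 2: F  (read p: A→F)
  step 3: G  (read p: F→G)
  step 4: B  (read q: G→B)
  step 5: H  (read q: B→H)
  step 6: F  (read q: H→F)
  step 7: G  (read p: F→G)
  step 8: B  (read q: G→B)
  step 9: A  (read p: B→A)
  step 10: F  (read p: A→F)
  step 11: B  (read q: F→B)

The earliest repeat is at step j = 1: M is in A, which it already visited at step i = 0.
Pumping length from the standard proof: p = 8 (the number of states). The repeated state found above gives |xy| = j ≤ 8 and |y| = j − i ≥ 1.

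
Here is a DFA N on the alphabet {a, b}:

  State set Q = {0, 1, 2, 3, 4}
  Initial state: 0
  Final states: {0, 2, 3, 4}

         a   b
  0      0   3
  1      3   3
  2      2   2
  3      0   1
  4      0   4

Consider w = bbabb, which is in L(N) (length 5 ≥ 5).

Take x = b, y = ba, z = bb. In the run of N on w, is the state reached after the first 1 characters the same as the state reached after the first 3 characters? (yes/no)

yes

State sequence: 0 -b-> 3 -b-> 1 -a-> 3

After x (step 1): 3. After xy (step 3): 3.
They match, so y = ba drives N around a cycle from 3 back to itself; pumping y any number of times keeps N in 3 before reading z, and xyⁱz ∈ L(N) for every i ≥ 0.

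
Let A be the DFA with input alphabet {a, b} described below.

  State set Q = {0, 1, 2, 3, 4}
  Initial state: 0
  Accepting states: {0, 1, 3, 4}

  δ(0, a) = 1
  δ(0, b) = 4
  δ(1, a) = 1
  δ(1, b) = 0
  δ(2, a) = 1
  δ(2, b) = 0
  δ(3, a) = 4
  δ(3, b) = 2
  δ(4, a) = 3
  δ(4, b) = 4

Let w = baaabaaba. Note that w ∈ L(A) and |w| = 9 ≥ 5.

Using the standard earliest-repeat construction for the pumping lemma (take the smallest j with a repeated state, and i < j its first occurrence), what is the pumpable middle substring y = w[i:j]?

aa

Run of A on w = b a a a b a a b a:
  step 0: 0  (start)
  step 1: 4  (read b: 0→4)
  step 2: 3  (read a: 4→3)
  step 3: 4  (read a: 3→4)   ← first repeat (4 seen earlier)
  step 4: 3  (read a: 4→3)
  step 5: 2  (read b: 3→2)
  step 6: 1  (read a: 2→1)
  step 7: 1  (read a: 1→1)
  step 8: 0  (read b: 1→0)
  step 9: 1  (read a: 0→1)

So i = 1, j = 3, giving x = w[0:1] = b, y = w[1:3] = aa, z = w[3:9] = abaaba.
Check: |xy| = 3 ≤ 5 and |y| = 2 ≥ 1. Reading y takes A from 4 back to 4, so every xyⁱz is accepted.
With |Q| = 5, pigeonhole forces a state repeat no later than step 5; the substring read between the first and second visits to that state can be pumped.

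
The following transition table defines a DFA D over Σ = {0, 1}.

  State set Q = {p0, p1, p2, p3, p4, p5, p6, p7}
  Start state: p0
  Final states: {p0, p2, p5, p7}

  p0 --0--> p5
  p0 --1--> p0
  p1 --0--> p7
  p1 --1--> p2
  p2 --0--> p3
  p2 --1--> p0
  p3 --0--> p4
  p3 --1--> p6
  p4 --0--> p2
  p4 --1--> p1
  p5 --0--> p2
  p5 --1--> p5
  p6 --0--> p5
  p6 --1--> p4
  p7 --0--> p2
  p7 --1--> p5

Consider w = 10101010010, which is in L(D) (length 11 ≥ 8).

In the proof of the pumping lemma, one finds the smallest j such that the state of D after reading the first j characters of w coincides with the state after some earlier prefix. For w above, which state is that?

p0

State sequence: p0 -1-> p0 -0-> p5 -1-> p5 -0-> p2 -1-> p0 -0-> p5 -1-> p5 -0-> p2 -0-> p3 -1-> p6 -0-> p5
First repeat at step 1: p0 was already visited.

The earliest repeat is at step j = 1: D is in p0, which it already visited at step i = 0.
Pumping length from the standard proof: p = 8 (the number of states). The repeated state found above gives |xy| = j ≤ 8 and |y| = j − i ≥ 1.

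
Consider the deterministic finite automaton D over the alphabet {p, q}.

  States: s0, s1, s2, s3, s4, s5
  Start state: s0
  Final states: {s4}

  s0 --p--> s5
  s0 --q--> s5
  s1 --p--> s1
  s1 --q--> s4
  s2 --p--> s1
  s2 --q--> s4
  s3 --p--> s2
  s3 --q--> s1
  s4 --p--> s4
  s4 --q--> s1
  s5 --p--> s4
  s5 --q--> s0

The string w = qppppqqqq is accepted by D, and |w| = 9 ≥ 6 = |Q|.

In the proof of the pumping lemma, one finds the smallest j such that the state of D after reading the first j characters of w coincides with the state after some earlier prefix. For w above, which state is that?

s4

Run of D on w = q p p p p q q q q:
  step 0: s0  (start)
  step 1: s5  (read q: s0→s5)
  step 2: s4  (read p: s5→s4)
  step 3: s4  (read p: s4→s4)   ← first repeat (s4 seen earlier)
  step 4: s4  (read p: s4→s4)
  step 5: s4  (read p: s4→s4)
  step 6: s1  (read q: s4→s1)
  step 7: s4  (read q: s1→s4)
  step 8: s1  (read q: s4→s1)
  step 9: s4  (read q: s1→s4)

The earliest repeat is at step j = 3: D is in s4, which it already visited at step i = 2.
The DFA has 6 states, so the proof of the pumping lemma guarantees a repeated state among the first 6+1 visited; the segment between the two visits is the pumpable y.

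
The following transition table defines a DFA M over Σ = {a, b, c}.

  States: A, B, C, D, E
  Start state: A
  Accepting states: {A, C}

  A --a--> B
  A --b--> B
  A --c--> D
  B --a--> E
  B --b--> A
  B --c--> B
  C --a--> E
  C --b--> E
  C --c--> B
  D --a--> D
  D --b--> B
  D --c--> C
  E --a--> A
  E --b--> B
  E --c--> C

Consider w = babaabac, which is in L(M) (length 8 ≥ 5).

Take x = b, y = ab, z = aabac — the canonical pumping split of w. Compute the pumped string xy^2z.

xy^2z = b·ab·ab·aabac = bababaabac.
Reading y = ab takes M from B back to B, so after x·y·y the machine is still in B, and z then leads to the accepting state C. Hence bababaabac ∈ L(M).

bababaabac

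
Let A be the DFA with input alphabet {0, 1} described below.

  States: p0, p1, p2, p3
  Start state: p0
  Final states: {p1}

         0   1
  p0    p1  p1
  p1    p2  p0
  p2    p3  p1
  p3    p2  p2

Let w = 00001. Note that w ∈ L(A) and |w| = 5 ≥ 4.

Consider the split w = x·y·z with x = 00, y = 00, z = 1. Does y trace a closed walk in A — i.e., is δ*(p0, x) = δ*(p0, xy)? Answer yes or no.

yes

State sequence: p0 -0-> p1 -0-> p2 -0-> p3 -0-> p2

After x (step 2): p2. After xy (step 4): p2.
They match, so y = 00 drives A around a cycle from p2 back to itself; pumping y any number of times keeps A in p2 before reading z, and xyⁱz ∈ L(A) for every i ≥ 0.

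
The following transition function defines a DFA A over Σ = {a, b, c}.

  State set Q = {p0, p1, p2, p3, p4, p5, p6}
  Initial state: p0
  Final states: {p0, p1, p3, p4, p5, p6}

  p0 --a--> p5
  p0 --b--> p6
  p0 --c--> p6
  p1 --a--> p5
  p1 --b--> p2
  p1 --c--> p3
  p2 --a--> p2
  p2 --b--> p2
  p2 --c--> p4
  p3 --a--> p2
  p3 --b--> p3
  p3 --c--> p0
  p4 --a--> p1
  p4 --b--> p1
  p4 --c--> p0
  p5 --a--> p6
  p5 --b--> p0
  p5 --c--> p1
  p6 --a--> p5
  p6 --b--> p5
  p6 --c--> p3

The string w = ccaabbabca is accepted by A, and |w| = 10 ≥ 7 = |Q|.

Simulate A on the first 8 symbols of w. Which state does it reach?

State sequence: p0 -c-> p6 -c-> p3 -a-> p2 -a-> p2 -b-> p2 -b-> p2 -a-> p2 -b-> p2

After reading 8 characters, A is in state p2.

p2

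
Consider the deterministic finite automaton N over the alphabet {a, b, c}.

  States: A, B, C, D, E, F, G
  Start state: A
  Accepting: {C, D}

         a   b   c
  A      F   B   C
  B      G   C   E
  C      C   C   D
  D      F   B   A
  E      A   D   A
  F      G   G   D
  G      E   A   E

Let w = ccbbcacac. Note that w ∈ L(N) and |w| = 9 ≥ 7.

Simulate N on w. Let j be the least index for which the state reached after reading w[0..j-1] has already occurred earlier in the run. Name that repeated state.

C

State sequence: A -c-> C -c-> D -b-> B -b-> C -c-> D -a-> F -c-> D -a-> F -c-> D
First repeat at step 4: C was already visited.

The earliest repeat is at step j = 4: N is in C, which it already visited at step i = 1.
Pumping length from the standard proof: p = 7 (the number of states). The repeated state found above gives |xy| = j ≤ 7 and |y| = j − i ≥ 1.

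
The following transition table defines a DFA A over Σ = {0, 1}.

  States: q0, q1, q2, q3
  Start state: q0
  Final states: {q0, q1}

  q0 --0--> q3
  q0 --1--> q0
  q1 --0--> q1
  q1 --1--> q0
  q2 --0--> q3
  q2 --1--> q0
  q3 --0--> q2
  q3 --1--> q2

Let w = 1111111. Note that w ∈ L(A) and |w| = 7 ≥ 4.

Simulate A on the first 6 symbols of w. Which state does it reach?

q0

State sequence: q0 -1-> q0 -1-> q0 -1-> q0 -1-> q0 -1-> q0 -1-> q0

After reading 6 characters, A is in state q0.
(This kind of state-tracing is the core of the pumping-lemma construction: with 4 states, pigeonhole forces a repeat within the first 4 steps.)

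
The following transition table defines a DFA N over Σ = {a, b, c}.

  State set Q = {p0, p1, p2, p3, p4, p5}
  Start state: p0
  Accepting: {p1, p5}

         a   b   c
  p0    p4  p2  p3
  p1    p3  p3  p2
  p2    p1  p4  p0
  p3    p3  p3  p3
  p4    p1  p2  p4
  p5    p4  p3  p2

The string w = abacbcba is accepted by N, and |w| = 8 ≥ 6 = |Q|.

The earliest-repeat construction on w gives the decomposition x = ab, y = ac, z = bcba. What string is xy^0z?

abbcba

xy⁰z = xz = ab·bcba = abbcba.
Reading y = ac takes N from p2 back to p2, so after x the machine is still in p2, and z then leads to the accepting state p1. Hence abbcba ∈ L(N).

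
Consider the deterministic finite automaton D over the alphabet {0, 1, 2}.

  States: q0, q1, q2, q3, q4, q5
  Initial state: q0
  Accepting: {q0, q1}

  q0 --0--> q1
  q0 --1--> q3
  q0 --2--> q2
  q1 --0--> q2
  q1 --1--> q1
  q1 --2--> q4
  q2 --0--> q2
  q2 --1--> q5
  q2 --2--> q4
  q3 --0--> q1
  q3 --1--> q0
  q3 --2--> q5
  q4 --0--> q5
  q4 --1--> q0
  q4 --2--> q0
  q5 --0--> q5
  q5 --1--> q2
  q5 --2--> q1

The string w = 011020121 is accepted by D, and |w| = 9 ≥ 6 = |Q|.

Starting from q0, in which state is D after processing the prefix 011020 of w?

q5

Run of D on the first 6 characters of w = 0 1 1 0 2 0:
  step 0: q0  (start)
  step 1: q1  (read 0: q0→q1)
  step 2: q1  (read 1: q1→q1)
  step 3: q1  (read 1: q1→q1)
  step 4: q2  (read 0: q1→q2)
  step 5: q4  (read 2: q2→q4)
  step 6: q5  (read 0: q4→q5)

After reading 6 characters, D is in state q5.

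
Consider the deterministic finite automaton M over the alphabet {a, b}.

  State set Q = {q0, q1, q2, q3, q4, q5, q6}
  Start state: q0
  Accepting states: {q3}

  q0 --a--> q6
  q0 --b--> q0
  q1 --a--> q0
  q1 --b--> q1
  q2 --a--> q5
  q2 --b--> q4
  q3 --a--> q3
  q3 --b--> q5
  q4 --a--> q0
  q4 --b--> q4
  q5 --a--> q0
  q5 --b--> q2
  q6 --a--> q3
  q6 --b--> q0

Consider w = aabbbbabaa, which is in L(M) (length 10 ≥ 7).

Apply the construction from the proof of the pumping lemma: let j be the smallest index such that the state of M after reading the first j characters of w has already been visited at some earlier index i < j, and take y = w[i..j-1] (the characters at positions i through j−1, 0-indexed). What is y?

b

State sequence: q0 -a-> q6 -a-> q3 -b-> q5 -b-> q2 -b-> q4 -b-> q4 -a-> q0 -b-> q0 -a-> q6 -a-> q3
First repeat at step 6: q4 was already visited.

So i = 5, j = 6, giving x = w[0:5] = aabbb, y = w[5:6] = b, z = w[6:10] = abaa.
Check: |xy| = 6 ≤ 7 and |y| = 1 ≥ 1. Reading y takes M from q4 back to q4, so every xyⁱz is accepted.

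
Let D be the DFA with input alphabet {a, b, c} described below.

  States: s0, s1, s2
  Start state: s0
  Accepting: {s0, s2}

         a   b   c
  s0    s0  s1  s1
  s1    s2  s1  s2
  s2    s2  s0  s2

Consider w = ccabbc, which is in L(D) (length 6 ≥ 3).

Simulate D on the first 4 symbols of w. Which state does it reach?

State sequence: s0 -c-> s1 -c-> s2 -a-> s2 -b-> s0

After reading 4 characters, D is in state s0.

s0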